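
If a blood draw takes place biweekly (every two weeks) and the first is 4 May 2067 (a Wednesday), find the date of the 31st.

27 June 2068

The 31st occurrence is 30 intervals after the first: 30 × 14 = 420 days after 4 May 2067.
May has 31 days — 27 days to the end of May leaves 393.
June has 30 days (363 left).
July has 31 days (332 left).
August has 31 days (301 left).
September has 30 days (271 left).
October has 31 days (240 left).
November has 30 days (210 left).
December has 31 days (179 left).
January has 31 days (148 left).
February has 29 days (119 left).
March has 31 days (88 left).
April has 30 days (58 left).
May has 31 days (27 left).
27 days into June → 27 June 2068.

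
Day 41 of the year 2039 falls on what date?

2039-02-10

January has 31 days (41 − 31 = 10 remain).
10 into February → February 10.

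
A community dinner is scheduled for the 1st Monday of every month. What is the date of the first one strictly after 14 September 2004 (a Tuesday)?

4 October 2004

September 2004 starts on a Wednesday, so its 1st Monday is 6 September 2004 (5 days in).
That is not after 14 September 2004, so look at October 2004.
October 2004 starts on a Friday, so its 1st Monday is 4 October 2004 (3 days in).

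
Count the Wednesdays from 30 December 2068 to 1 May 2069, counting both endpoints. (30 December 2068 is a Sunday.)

18

30 December 2068 is a Sunday; the first Wednesday on or after it is 2 January 2069 (3 days later).
From 2 January 2069 to 1 May 2069: 29 + 28 + 31 + 30 + 1 = 119 days (rest of January, February, March, April, May).
119 ÷ 7 = 17 full weeks with remainder 0, so 17 more Wednesdays after the first → 18.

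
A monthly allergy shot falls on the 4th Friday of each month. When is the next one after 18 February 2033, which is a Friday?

February 2033 starts on a Tuesday; its first Friday is the 4th, so the 4th Friday is the 25th — 25 February 2033.
25 February 2033 is after 18 February 2033, so that is the next one.

25 February 2033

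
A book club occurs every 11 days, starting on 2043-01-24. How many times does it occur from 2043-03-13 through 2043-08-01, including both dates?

13

Occurrences land 11·i days after 2043-01-24 for i = 0, 1, 2, …
2043-03-13 is 48 days after the start; 48 ÷ 11 = 4 remainder 4; since the remainder is 4, round up to i = 5. First occurrence in the window: #6 on 2043-03-20 (5×11 = 55 days in).
2043-08-01 is 189 days after the start; 189 ÷ 11 = 17 remainder 2. Last occurrence in the window: #18 on 2043-07-30.
Occurrences #6 through #18: 13 in total.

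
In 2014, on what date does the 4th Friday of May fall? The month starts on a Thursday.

May 2014 begins on a Thursday, so the first Friday is May 2 (1 day later).
The 4th Friday is 3 weeks later: 2 + 21 = 23.

23 May 2014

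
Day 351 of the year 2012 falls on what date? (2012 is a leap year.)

January has 31 days (351 − 31 = 320 remain).
February has 29 days (320 − 29 = 291 remain).
March has 31 days (291 − 31 = 260 remain).
April has 30 days (260 − 30 = 230 remain).
May has 31 days (230 − 31 = 199 remain).
June has 30 days (199 − 30 = 169 remain).
July has 31 days (169 − 31 = 138 remain).
August has 31 days (138 − 31 = 107 remain).
September has 30 days (107 − 30 = 77 remain).
October has 31 days (77 − 31 = 46 remain).
November has 30 days (46 − 30 = 16 remain).
16 into December → December 16.

16 December 2012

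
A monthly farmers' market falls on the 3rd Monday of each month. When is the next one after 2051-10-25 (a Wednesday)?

October 2051 starts on a Sunday; its first Monday is the 2nd, so the 3rd Monday is the 16th — 2051-10-16.
That is not after 2051-10-25, so look at November 2051.
November 2051 starts on a Wednesday; its first Monday is the 6th, so the 3rd Monday is the 20th — 2051-11-20.

2051-11-20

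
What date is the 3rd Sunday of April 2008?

April 20, 2008

April 2008 begins on a Tuesday, so the first Sunday is April 6 (5 days later).
The 3rd Sunday is 2 weeks later: 6 + 14 = 20.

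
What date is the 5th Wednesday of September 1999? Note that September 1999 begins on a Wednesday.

September 1999 begins on a Wednesday, so the first Wednesday is September 1.
The 5th Wednesday is 4 weeks later: 1 + 28 = 29.

29 September 1999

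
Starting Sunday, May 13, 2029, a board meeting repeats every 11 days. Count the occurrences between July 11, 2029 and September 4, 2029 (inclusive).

Occurrences land 11·i days after May 13, 2029 for i = 0, 1, 2, …
July 11, 2029 is 59 days after the start; 59 ÷ 11 = 5 remainder 4; since the remainder is 4, round up to i = 6. First occurrence in the window: #7 on July 18, 2029 (6×11 = 66 days in).
September 4, 2029 is 114 days after the start; 114 ÷ 11 = 10 remainder 4. Last occurrence in the window: #11 on August 31, 2029.
Occurrences #7 through #11: 5 in total.

5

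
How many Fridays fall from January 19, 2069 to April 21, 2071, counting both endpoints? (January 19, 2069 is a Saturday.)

January 19, 2069 is a Saturday; the first Friday on or after it is January 25, 2069 (6 days later).
From January 25, 2069 to April 21, 2071: 340 + 365 + 111 = 816 days (rest of 2069, 2070, to April 21, 2071 in 2071).
816 ÷ 7 = 116 full weeks with remainder 4, so 116 more Fridays after the first → 117.

117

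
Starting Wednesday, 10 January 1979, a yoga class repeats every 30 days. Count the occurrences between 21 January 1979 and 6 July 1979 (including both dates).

5

Occurrences land 30·i days after 10 January 1979 for i = 0, 1, 2, …
21 January 1979 is 11 days after the start; 11 ÷ 30 = 0 remainder 11; since the remainder is 11, round up to i = 1. First occurrence in the window: #2 on 9 February 1979 (1×30 = 30 days in).
6 July 1979 is 177 days after the start; 177 ÷ 30 = 5 remainder 27. Last occurrence in the window: #6 on 9 June 1979.
Occurrences #2 through #6: 5 in total.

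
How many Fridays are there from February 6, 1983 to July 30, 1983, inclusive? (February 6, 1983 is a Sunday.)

25

February 6, 1983 is a Sunday; the first Friday on or after it is February 11, 1983 (5 days later).
From February 11, 1983 to July 30, 1983: 17 + 31 + 30 + 31 + 30 + 30 = 169 days (rest of February, March, April, May, June, July).
169 ÷ 7 = 24 full weeks with remainder 1, so 24 more Fridays after the first → 25.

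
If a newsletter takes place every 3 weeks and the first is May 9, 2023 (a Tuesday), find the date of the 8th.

October 3, 2023

The 8th occurrence is 7 intervals after the first: 7 × 21 = 147 days after May 9, 2023.
May has 31 days — 22 days to the end of May leaves 125.
June has 30 days (95 left).
July has 31 days (64 left).
August has 31 days (33 left).
September has 30 days (3 left).
3 days into October → October 3, 2023.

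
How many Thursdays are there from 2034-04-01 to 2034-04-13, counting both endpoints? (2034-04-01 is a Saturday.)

2

2034-04-01 is a Saturday; the first Thursday on or after it is 2034-04-06 (5 days later).
From 2034-04-06 to 2034-04-13 is 13 − 6 = 7 days.
7 ÷ 7 = 1 full weeks with remainder 0, so 1 more Thursdays after the first → 2.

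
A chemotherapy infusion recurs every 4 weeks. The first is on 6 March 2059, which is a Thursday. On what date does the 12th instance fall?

8 January 2060

The 12th occurrence is 11 intervals after the first: 11 × 28 = 308 days after 6 March 2059.
March has 31 days — 25 days to the end of March leaves 283.
April has 30 days (253 left).
May has 31 days (222 left).
June has 30 days (192 left).
July has 31 days (161 left).
August has 31 days (130 left).
September has 30 days (100 left).
October has 31 days (69 left).
November has 30 days (39 left).
December has 31 days (8 left).
8 days into January → 8 January 2060.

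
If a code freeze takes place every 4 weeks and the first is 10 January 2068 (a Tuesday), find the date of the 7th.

The 7th occurrence is 6 intervals after the first: 6 × 28 = 168 days after 10 January 2068.
January has 31 days — 21 days to the end of January leaves 147.
February has 29 days (118 left).
March has 31 days (87 left).
April has 30 days (57 left).
May has 31 days (26 left).
26 days into June → 26 June 2068.

26 June 2068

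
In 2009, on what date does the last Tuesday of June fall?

2009-06-30

June 2009 begins on a Monday, so the first Tuesday is June 2 (1 day later).
June 2009 has 30 days. Adding weeks: 2, 9, 16, 23, 30 — the last one ≤ 30 is the 30th.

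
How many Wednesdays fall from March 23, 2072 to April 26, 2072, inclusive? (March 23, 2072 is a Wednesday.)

March 23, 2072 is a Wednesday; the first Wednesday on or after it is March 23, 2072.
From March 23, 2072 to April 26, 2072: 8 + 26 = 34 days (rest of March, April).
34 ÷ 7 = 4 full weeks with remainder 6, so 4 more Wednesdays after the first → 5.

5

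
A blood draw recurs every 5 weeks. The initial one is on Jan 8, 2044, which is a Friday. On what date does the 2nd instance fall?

Feb 12, 2044

The 2nd occurrence is 1 interval after the first: 1 × 35 = 35 days after Jan 8, 2044.
Jan has 31 days — 23 days to the end of Jan leaves 12.
12 days into Feb → Feb 12, 2044.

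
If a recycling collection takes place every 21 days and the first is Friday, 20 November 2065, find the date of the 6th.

The 6th occurrence is 5 intervals after the first: 5 × 21 = 105 days after 20 November 2065.
November has 30 days — 10 days to the end of November leaves 95.
December has 31 days (64 left).
January has 31 days (33 left).
February has 28 days (5 left).
5 days into March → 5 March 2066.

5 March 2066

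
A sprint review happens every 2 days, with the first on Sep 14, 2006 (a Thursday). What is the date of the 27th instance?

Nov 5, 2006

The 27th occurrence is 26 intervals after the first: 26 × 2 = 52 days after Sep 14, 2006.
Sep has 30 days — 16 days to the end of Sep leaves 36.
Oct has 31 days (5 left).
5 days into Nov → Nov 5, 2006.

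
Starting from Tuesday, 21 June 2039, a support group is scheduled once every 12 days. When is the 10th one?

The 10th occurrence is 9 intervals after the first: 9 × 12 = 108 days after 21 June 2039.
June has 30 days — 9 days to the end of June leaves 99.
July has 31 days (68 left).
August has 31 days (37 left).
September has 30 days (7 left).
7 days into October → 7 October 2039.

7 October 2039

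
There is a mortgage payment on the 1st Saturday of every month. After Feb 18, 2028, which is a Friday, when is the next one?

Mar 4, 2028

Feb 2028 starts on a Tuesday, so its 1st Saturday is Feb 5, 2028 (4 days in).
That is not after Feb 18, 2028, so look at Mar 2028.
Mar 2028 starts on a Wednesday, so its 1st Saturday is Mar 4, 2028 (3 days in).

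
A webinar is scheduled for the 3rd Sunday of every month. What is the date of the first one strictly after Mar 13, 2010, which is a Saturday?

Mar 21, 2010

Mar 2010 starts on a Monday; its first Sunday is the 7th, so the 3rd Sunday is the 21st — Mar 21, 2010.
Mar 21, 2010 is after Mar 13, 2010, so that is the next one.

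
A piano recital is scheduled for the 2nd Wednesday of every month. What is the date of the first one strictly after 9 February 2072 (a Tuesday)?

10 February 2072

February 2072 starts on a Monday; its first Wednesday is the 3rd, so the 2nd Wednesday is the 10th — 10 February 2072.
10 February 2072 is after 9 February 2072, so that is the next one.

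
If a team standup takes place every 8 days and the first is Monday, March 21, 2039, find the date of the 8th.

The 8th occurrence is 7 intervals after the first: 7 × 8 = 56 days after March 21, 2039.
March has 31 days — 10 days to the end of March leaves 46.
April has 30 days (16 left).
16 days into May → May 16, 2039.

May 16, 2039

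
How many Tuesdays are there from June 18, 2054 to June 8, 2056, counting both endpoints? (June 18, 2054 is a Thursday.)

June 18, 2054 is a Thursday; the first Tuesday on or after it is June 23, 2054 (5 days later).
From June 23, 2054 to June 8, 2056: 191 + 365 + 160 = 716 days (rest of 2054, 2055, to June 8, 2056 in 2056).
716 ÷ 7 = 102 full weeks with remainder 2, so 102 more Tuesdays after the first → 103.

103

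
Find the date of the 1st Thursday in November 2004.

November 2004 begins on a Monday, so the first Thursday is November 4 (3 days later).

November 4, 2004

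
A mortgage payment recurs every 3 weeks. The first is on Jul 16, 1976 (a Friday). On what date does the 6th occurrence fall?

Oct 29, 1976

The 6th occurrence is 5 intervals after the first: 5 × 21 = 105 days after Jul 16, 1976.
Jul has 31 days — 15 days to the end of Jul leaves 90.
Aug has 31 days (59 left).
Sep has 30 days (29 left).
29 days into Oct → Oct 29, 1976.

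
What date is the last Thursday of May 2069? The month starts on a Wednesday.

May 2069 begins on a Wednesday, so the first Thursday is May 2 (1 day later).
May 2069 has 31 days. Adding weeks: 2, 9, 16, 23, 30 — the last one ≤ 31 is the 30th.

30 May 2069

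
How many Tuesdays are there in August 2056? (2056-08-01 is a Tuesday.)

2056-08-01 is a Tuesday; the first Tuesday on or after it is 2056-08-01.
From 2056-08-01 to 2056-08-31 is 31 − 1 = 30 days.
30 ÷ 7 = 4 full weeks with remainder 2, so 4 more Tuesdays after the first → 5.

5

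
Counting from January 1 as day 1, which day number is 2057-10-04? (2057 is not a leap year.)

Days in months before October: 31 + 28 + 31 + 30 + 31 + 30 + 31 + 31 + 30 = 273.
Plus 4 days into October → day 277.

277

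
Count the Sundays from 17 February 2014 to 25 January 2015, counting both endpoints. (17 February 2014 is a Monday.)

49

17 February 2014 is a Monday; the first Sunday on or after it is 23 February 2014 (6 days later).
From 23 February 2014 to 25 January 2015: 311 + 25 = 336 days (rest of 2014, to 25 January 2015 in 2015).
336 ÷ 7 = 48 full weeks with remainder 0, so 48 more Sundays after the first → 49.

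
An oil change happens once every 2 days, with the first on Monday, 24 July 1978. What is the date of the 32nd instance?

The 32nd occurrence is 31 intervals after the first: 31 × 2 = 62 days after 24 July 1978.
July has 31 days — 7 days to the end of July leaves 55.
August has 31 days (24 left).
24 days into September → 24 September 1978.

24 September 1978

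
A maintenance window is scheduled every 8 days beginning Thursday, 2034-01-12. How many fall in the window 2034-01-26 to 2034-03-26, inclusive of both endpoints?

8

Occurrences land 8·i days after 2034-01-12 for i = 0, 1, 2, …
2034-01-26 is 14 days after the start; 14 ÷ 8 = 1 remainder 6; since the remainder is 6, round up to i = 2. First occurrence in the window: #3 on 2034-01-28 (2×8 = 16 days in).
2034-03-26 is 73 days after the start; 73 ÷ 8 = 9 remainder 1. Last occurrence in the window: #10 on 2034-03-25.
Occurrences #3 through #10: 8 in total.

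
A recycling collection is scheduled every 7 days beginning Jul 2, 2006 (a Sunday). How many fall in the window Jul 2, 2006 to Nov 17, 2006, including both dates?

Occurrences land 7·i days after Jul 2, 2006 for i = 0, 1, 2, …
The window opens on the start date, so the first occurrence inside is #1 on Jul 2, 2006.
Nov 17, 2006 is 138 days after the start; 138 ÷ 7 = 19 remainder 5. Last occurrence in the window: #20 on Nov 12, 2006.
Occurrences #1 through #20: 20 in total.

20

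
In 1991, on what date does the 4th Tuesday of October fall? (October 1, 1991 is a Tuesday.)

22 October 1991

October 1991 begins on a Tuesday, so the first Tuesday is October 1.
The 4th Tuesday is 3 weeks later: 1 + 21 = 22.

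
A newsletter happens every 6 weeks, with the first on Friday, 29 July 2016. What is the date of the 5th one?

The 5th occurrence is 4 intervals after the first: 4 × 42 = 168 days after 29 July 2016.
July has 31 days — 2 days to the end of July leaves 166.
August has 31 days (135 left).
September has 30 days (105 left).
October has 31 days (74 left).
November has 30 days (44 left).
December has 31 days (13 left).
13 days into January → 13 January 2017.

13 January 2017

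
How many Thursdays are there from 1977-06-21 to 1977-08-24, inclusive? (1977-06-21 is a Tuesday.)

9

1977-06-21 is a Tuesday; the first Thursday on or after it is 1977-06-23 (2 days later).
From 1977-06-23 to 1977-08-24: 7 + 31 + 24 = 62 days (rest of June, July, August).
62 ÷ 7 = 8 full weeks with remainder 6, so 8 more Thursdays after the first → 9.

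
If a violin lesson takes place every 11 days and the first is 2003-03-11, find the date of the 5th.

The 5th occurrence is 4 intervals after the first: 4 × 11 = 44 days after 2003-03-11.
March has 31 days — 20 days to the end of March leaves 24.
24 days into April → 2003-04-24.

2003-04-24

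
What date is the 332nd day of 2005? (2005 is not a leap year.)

January has 31 days (332 − 31 = 301 remain).
February has 28 days (301 − 28 = 273 remain).
March has 31 days (273 − 31 = 242 remain).
April has 30 days (242 − 30 = 212 remain).
May has 31 days (212 − 31 = 181 remain).
June has 30 days (181 − 30 = 151 remain).
July has 31 days (151 − 31 = 120 remain).
August has 31 days (120 − 31 = 89 remain).
September has 30 days (89 − 30 = 59 remain).
October has 31 days (59 − 31 = 28 remain).
28 into November → November 28.

28 November 2005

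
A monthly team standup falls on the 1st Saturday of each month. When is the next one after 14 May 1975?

May 1975 starts on a Thursday, so its 1st Saturday is 3 May 1975 (2 days in).
That is not after 14 May 1975, so look at June 1975.
June 1975 starts on a Sunday, so its 1st Saturday is 7 June 1975 (6 days in).

7 June 1975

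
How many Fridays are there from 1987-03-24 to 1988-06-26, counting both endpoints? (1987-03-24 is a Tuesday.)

1987-03-24 is a Tuesday; the first Friday on or after it is 1987-03-27 (3 days later).
From 1987-03-27 to 1988-06-26: 279 + 178 = 457 days (rest of 1987, to 1988-06-26 in 1988).
457 ÷ 7 = 65 full weeks with remainder 2, so 65 more Fridays after the first → 66.

66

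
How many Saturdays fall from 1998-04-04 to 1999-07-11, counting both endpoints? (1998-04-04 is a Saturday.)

1998-04-04 is a Saturday; the first Saturday on or after it is 1998-04-04.
From 1998-04-04 to 1999-07-11: 271 + 192 = 463 days (rest of 1998, to 1999-07-11 in 1999).
463 ÷ 7 = 66 full weeks with remainder 1, so 66 more Saturdays after the first → 67.

67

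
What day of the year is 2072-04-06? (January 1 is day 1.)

Days in months before April: 31 + 29 + 31 = 91.
Plus 6 days into April → day 97.

97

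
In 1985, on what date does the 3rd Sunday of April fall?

The first Sunday of April 1985 is April 7.
The 3rd Sunday is 2 weeks later: 7 + 14 = 21.

21 April 1985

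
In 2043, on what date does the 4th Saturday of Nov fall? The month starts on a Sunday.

Nov 28, 2043

Nov 2043 begins on a Sunday, so the first Saturday is Nov 7 (6 days later).
The 4th Saturday is 3 weeks later: 7 + 21 = 28.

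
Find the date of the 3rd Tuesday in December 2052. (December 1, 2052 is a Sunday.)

December 2052 begins on a Sunday, so the first Tuesday is December 3 (2 days later).
The 3rd Tuesday is 2 weeks later: 3 + 14 = 17.

December 17, 2052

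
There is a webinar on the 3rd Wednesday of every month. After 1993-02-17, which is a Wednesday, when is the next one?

1993-03-17

February 1993 starts on a Monday; its first Wednesday is the 3rd, so the 3rd Wednesday is the 17th — 1993-02-17.
That is not after 1993-02-17, so look at March 1993.
March 1993 starts on a Monday; its first Wednesday is the 3rd, so the 3rd Wednesday is the 17th — 1993-03-17.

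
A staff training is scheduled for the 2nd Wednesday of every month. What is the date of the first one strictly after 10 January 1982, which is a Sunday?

January 1982 starts on a Friday; its first Wednesday is the 6th, so the 2nd Wednesday is the 13th — 13 January 1982.
13 January 1982 is after 10 January 1982, so that is the next one.

13 January 1982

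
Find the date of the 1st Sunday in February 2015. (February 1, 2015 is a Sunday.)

February 2015 begins on a Sunday, so the first Sunday is February 1.

February 1, 2015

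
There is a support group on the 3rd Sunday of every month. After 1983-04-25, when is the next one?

April 1983 starts on a Friday; its first Sunday is the 3rd, so the 3rd Sunday is the 17th — 1983-04-17.
That is not after 1983-04-25, so look at May 1983.
May 1983 starts on a Sunday; its first Sunday is the 1st, so the 3rd Sunday is the 15th — 1983-05-15.

1983-05-15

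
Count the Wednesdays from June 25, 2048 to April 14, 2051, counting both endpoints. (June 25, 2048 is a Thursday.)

146

June 25, 2048 is a Thursday; the first Wednesday on or after it is July 1, 2048 (6 days later).
From July 1, 2048 to April 14, 2051: 183 + 365 + 365 + 104 = 1017 days (rest of 2048, 2049, 2050, to April 14, 2051 in 2051).
1017 ÷ 7 = 145 full weeks with remainder 2, so 145 more Wednesdays after the first → 146.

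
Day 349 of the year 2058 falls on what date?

January has 31 days (349 − 31 = 318 remain).
February has 28 days (318 − 28 = 290 remain).
March has 31 days (290 − 31 = 259 remain).
April has 30 days (259 − 30 = 229 remain).
May has 31 days (229 − 31 = 198 remain).
June has 30 days (198 − 30 = 168 remain).
July has 31 days (168 − 31 = 137 remain).
August has 31 days (137 − 31 = 106 remain).
September has 30 days (106 − 30 = 76 remain).
October has 31 days (76 − 31 = 45 remain).
November has 30 days (45 − 30 = 15 remain).
15 into December → December 15.

15 December 2058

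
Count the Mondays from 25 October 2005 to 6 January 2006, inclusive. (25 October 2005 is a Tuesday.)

10

25 October 2005 is a Tuesday; the first Monday on or after it is 31 October 2005 (6 days later).
From 31 October 2005 to 6 January 2006: 0 + 30 + 31 + 6 = 67 days (rest of October, November, December, January).
67 ÷ 7 = 9 full weeks with remainder 4, so 9 more Mondays after the first → 10.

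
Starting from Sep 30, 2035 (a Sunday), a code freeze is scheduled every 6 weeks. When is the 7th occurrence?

Jun 8, 2036

The 7th occurrence is 6 intervals after the first: 6 × 42 = 252 days after Sep 30, 2035.
Sep has 30 days — 0 days to the end of Sep leaves 252.
Oct has 31 days (221 left).
Nov has 30 days (191 left).
Dec has 31 days (160 left).
Jan has 31 days (129 left).
Feb has 29 days (100 left).
Mar has 31 days (69 left).
Apr has 30 days (39 left).
May has 31 days (8 left).
8 days into Jun → Jun 8, 2036.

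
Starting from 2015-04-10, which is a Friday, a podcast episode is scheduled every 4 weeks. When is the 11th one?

The 11th occurrence is 10 intervals after the first: 10 × 28 = 280 days after 2015-04-10.
April has 30 days — 20 days to the end of April leaves 260.
May has 31 days (229 left).
June has 30 days (199 left).
July has 31 days (168 left).
August has 31 days (137 left).
September has 30 days (107 left).
October has 31 days (76 left).
November has 30 days (46 left).
December has 31 days (15 left).
15 days into January → 2016-01-15.

2016-01-15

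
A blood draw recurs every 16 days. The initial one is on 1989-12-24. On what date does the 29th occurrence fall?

1991-03-17

The 29th occurrence is 28 intervals after the first: 28 × 16 = 448 days after 1989-12-24.
December has 31 days — 7 days to the end of December leaves 441.
1990 has 365 days (76 left).
January has 31 days (45 left).
February has 28 days (17 left).
17 days into March → 1991-03-17.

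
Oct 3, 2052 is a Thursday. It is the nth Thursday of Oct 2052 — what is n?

1st

Day 3 falls in week ⌈3/7⌉ of the month.
Days 1–7 hold the 1st Thursday, 8–14 the 2nd, 15–21 the 3rd, 22–28 the 4th, 29–31 the 5th.
3 is in the range for the 1st.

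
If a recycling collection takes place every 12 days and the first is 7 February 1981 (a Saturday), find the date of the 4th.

15 March 1981

The 4th occurrence is 3 intervals after the first: 3 × 12 = 36 days after 7 February 1981.
February has 28 days — 21 days to the end of February leaves 15.
15 days into March → 15 March 1981.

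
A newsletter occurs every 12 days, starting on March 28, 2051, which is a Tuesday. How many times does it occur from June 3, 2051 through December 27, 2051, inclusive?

17

Occurrences land 12·i days after March 28, 2051 for i = 0, 1, 2, …
June 3, 2051 is 67 days after the start; 67 ÷ 12 = 5 remainder 7; since the remainder is 7, round up to i = 6. First occurrence in the window: #7 on June 8, 2051 (6×12 = 72 days in).
December 27, 2051 is 274 days after the start; 274 ÷ 12 = 22 remainder 10. Last occurrence in the window: #23 on December 17, 2051.
Occurrences #7 through #23: 17 in total.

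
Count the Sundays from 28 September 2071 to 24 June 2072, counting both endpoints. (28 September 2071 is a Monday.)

38

28 September 2071 is a Monday; the first Sunday on or after it is 4 October 2071 (6 days later).
From 4 October 2071 to 24 June 2072: 27 + 30 + 31 + 31 + 29 + 31 + 30 + 31 + 24 = 264 days (rest of October, November, December, January, February, March, April, May, June).
264 ÷ 7 = 37 full weeks with remainder 5, so 37 more Sundays after the first → 38.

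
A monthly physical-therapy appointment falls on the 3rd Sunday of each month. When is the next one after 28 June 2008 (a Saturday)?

June 2008 starts on a Sunday; its first Sunday is the 1st, so the 3rd Sunday is the 15th — 15 June 2008.
That is not after 28 June 2008, so look at July 2008.
July 2008 starts on a Tuesday; its first Sunday is the 6th, so the 3rd Sunday is the 20th — 20 July 2008.

20 July 2008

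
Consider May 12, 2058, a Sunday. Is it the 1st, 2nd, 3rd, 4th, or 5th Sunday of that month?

Day 12 falls in week ⌈12/7⌉ of the month.
Days 1–7 hold the 1st Sunday, 8–14 the 2nd, 15–21 the 3rd, 22–28 the 4th, 29–31 the 5th.
12 is in the range for the 2nd.

2nd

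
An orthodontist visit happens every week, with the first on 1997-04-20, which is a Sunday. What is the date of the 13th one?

The 13th occurrence is 12 intervals after the first: 12 × 7 = 84 days after 1997-04-20.
April has 30 days — 10 days to the end of April leaves 74.
May has 31 days (43 left).
June has 30 days (13 left).
13 days into July → 1997-07-13.

1997-07-13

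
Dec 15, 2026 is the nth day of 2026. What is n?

Days in months before Dec: 31 + 28 + 31 + 30 + 31 + 30 + 31 + 31 + 30 + 31 + 30 = 334.
Plus 15 days into Dec → day 349.

349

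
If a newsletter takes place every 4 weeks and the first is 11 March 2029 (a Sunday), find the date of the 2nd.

8 April 2029

The 2nd occurrence is 1 interval after the first: 1 × 28 = 28 days after 11 March 2029.
March has 31 days — 20 days to the end of March leaves 8.
8 days into April → 8 April 2029.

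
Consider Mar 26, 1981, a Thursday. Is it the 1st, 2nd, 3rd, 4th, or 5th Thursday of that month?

4th

Day 26 falls in week ⌈26/7⌉ of the month.
Days 1–7 hold the 1st Thursday, 8–14 the 2nd, 15–21 the 3rd, 22–28 the 4th, 29–31 the 5th.
26 is in the range for the 4th.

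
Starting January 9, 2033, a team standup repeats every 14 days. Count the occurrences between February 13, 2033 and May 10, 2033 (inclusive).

Occurrences land 14·i days after January 9, 2033 for i = 0, 1, 2, …
February 13, 2033 is 35 days after the start; 35 ÷ 14 = 2 remainder 7; since the remainder is 7, round up to i = 3. First occurrence in the window: #4 on February 20, 2033 (3×14 = 42 days in).
May 10, 2033 is 121 days after the start; 121 ÷ 14 = 8 remainder 9. Last occurrence in the window: #9 on May 1, 2033.
Occurrences #4 through #9: 6 in total.

6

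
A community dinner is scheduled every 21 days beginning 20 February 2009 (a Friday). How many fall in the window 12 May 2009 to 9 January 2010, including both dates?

Occurrences land 21·i days after 20 February 2009 for i = 0, 1, 2, …
12 May 2009 is 81 days after the start; 81 ÷ 21 = 3 remainder 18; since the remainder is 18, round up to i = 4. First occurrence in the window: #5 on 15 May 2009 (4×21 = 84 days in).
9 January 2010 is 323 days after the start; 323 ÷ 21 = 15 remainder 8. Last occurrence in the window: #16 on 1 January 2010.
Occurrences #5 through #16: 12 in total.

12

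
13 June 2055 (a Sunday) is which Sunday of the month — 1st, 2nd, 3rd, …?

Day 13 falls in week ⌈13/7⌉ of the month.
Days 1–7 hold the 1st Sunday, 8–14 the 2nd, 15–21 the 3rd, 22–28 the 4th, 29–31 the 5th.
13 is in the range for the 2nd.

2nd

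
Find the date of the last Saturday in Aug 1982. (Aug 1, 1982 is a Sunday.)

Aug 28, 1982

Aug 1982 begins on a Sunday, so the first Saturday is Aug 7 (6 days later).
Aug 1982 has 31 days. Adding weeks: 7, 14, 21, 28 — the last one ≤ 31 is the 28th.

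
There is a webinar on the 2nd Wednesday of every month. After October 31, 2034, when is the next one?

November 8, 2034

October 2034 starts on a Sunday; its first Wednesday is the 4th, so the 2nd Wednesday is the 11th — October 11, 2034.
That is not after October 31, 2034, so look at November 2034.
November 2034 starts on a Wednesday; its first Wednesday is the 1st, so the 2nd Wednesday is the 8th — November 8, 2034.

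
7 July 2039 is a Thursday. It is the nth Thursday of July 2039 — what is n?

Day 7 falls in week ⌈7/7⌉ of the month.
Days 1–7 hold the 1st Thursday, 8–14 the 2nd, 15–21 the 3rd, 22–28 the 4th, 29–31 the 5th.
7 is in the range for the 1st.

1st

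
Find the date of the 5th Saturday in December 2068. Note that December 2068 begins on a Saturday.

December 2068 begins on a Saturday, so the first Saturday is December 1.
The 5th Saturday is 4 weeks later: 1 + 28 = 29.

2068-12-29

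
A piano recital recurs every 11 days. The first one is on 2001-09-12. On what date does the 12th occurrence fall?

The 12th occurrence is 11 intervals after the first: 11 × 11 = 121 days after 2001-09-12.
September has 30 days — 18 days to the end of September leaves 103.
October has 31 days (72 left).
November has 30 days (42 left).
December has 31 days (11 left).
11 days into January → 2002-01-11.

2002-01-11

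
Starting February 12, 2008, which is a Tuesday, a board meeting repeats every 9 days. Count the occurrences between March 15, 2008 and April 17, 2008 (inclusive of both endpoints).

Occurrences land 9·i days after February 12, 2008 for i = 0, 1, 2, …
March 15, 2008 is 32 days after the start; 32 ÷ 9 = 3 remainder 5; since the remainder is 5, round up to i = 4. First occurrence in the window: #5 on March 19, 2008 (4×9 = 36 days in).
April 17, 2008 is 65 days after the start; 65 ÷ 9 = 7 remainder 2. Last occurrence in the window: #8 on April 15, 2008.
Occurrences #5 through #8: 4 in total.

4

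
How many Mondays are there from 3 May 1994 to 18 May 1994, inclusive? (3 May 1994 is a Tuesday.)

2

3 May 1994 is a Tuesday; the first Monday on or after it is 9 May 1994 (6 days later).
From 9 May 1994 to 18 May 1994 is 18 − 9 = 9 days.
9 ÷ 7 = 1 full weeks with remainder 2, so 1 more Mondays after the first → 2.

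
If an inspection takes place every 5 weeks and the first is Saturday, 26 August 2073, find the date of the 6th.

The 6th occurrence is 5 intervals after the first: 5 × 35 = 175 days after 26 August 2073.
August has 31 days — 5 days to the end of August leaves 170.
September has 30 days (140 left).
October has 31 days (109 left).
November has 30 days (79 left).
December has 31 days (48 left).
January has 31 days (17 left).
17 days into February → 17 February 2074.

17 February 2074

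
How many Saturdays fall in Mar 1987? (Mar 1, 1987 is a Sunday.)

Mar 1, 1987 is a Sunday; the first Saturday on or after it is Mar 7, 1987 (6 days later).
From Mar 7, 1987 to Mar 31, 1987 is 31 − 7 = 24 days.
24 ÷ 7 = 3 full weeks with remainder 3, so 3 more Saturdays after the first → 4.

4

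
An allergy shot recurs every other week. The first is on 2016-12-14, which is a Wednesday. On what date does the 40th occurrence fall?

The 40th occurrence is 39 intervals after the first: 39 × 14 = 546 days after 2016-12-14.
December has 31 days — 17 days to the end of December leaves 529.
2017 has 365 days (164 left).
January has 31 days (133 left).
February has 28 days (105 left).
March has 31 days (74 left).
April has 30 days (44 left).
May has 31 days (13 left).
13 days into June → 2018-06-13.

2018-06-13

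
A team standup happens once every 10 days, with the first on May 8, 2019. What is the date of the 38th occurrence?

May 12, 2020

The 38th occurrence is 37 intervals after the first: 37 × 10 = 370 days after May 8, 2019.
May has 31 days — 23 days to the end of May leaves 347.
Jun has 30 days (317 left).
Jul has 31 days (286 left).
Aug has 31 days (255 left).
Sep has 30 days (225 left).
Oct has 31 days (194 left).
Nov has 30 days (164 left).
Dec has 31 days (133 left).
Jan has 31 days (102 left).
Feb has 29 days (73 left).
Mar has 31 days (42 left).
Apr has 30 days (12 left).
12 days into May → May 12, 2020.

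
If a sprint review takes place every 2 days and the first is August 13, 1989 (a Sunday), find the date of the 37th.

October 24, 1989

The 37th occurrence is 36 intervals after the first: 36 × 2 = 72 days after August 13, 1989.
August has 31 days — 18 days to the end of August leaves 54.
September has 30 days (24 left).
24 days into October → October 24, 1989.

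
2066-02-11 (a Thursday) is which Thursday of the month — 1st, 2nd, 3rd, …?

2nd

Day 11 falls in week ⌈11/7⌉ of the month.
Days 1–7 hold the 1st Thursday, 8–14 the 2nd, 15–21 the 3rd, 22–28 the 4th, 29–31 the 5th.
11 is in the range for the 2nd.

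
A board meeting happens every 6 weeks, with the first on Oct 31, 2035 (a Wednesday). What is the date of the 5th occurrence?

Apr 16, 2036

The 5th occurrence is 4 intervals after the first: 4 × 42 = 168 days after Oct 31, 2035.
Oct has 31 days — 0 days to the end of Oct leaves 168.
Nov has 30 days (138 left).
Dec has 31 days (107 left).
Jan has 31 days (76 left).
Feb has 29 days (47 left).
Mar has 31 days (16 left).
16 days into Apr → Apr 16, 2036.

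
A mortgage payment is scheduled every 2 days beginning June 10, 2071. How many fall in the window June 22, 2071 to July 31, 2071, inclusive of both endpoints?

20

Occurrences land 2·i days after June 10, 2071 for i = 0, 1, 2, …
June 22, 2071 is 12 days after the start; 12 ÷ 2 = 6 remainder 0. First occurrence in the window: #7 on June 22, 2071 (6×2 = 12 days in).
July 31, 2071 is 51 days after the start; 51 ÷ 2 = 25 remainder 1. Last occurrence in the window: #26 on July 30, 2071.
Occurrences #7 through #26: 20 in total.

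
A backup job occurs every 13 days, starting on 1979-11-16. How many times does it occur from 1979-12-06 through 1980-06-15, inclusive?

Occurrences land 13·i days after 1979-11-16 for i = 0, 1, 2, …
1979-12-06 is 20 days after the start; 20 ÷ 13 = 1 remainder 7; since the remainder is 7, round up to i = 2. First occurrence in the window: #3 on 1979-12-12 (2×13 = 26 days in).
1980-06-15 is 212 days after the start; 212 ÷ 13 = 16 remainder 4. Last occurrence in the window: #17 on 1980-06-11.
Occurrences #3 through #17: 15 in total.

15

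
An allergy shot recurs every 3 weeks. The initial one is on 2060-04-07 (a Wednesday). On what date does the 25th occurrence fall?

The 25th occurrence is 24 intervals after the first: 24 × 21 = 504 days after 2060-04-07.
April has 30 days — 23 days to the end of April leaves 481.
From end of April to end of 2060 is 245 days (236 left).
January has 31 days (205 left).
February has 28 days (177 left).
March has 31 days (146 left).
April has 30 days (116 left).
May has 31 days (85 left).
June has 30 days (55 left).
July has 31 days (24 left).
24 days into August → 2061-08-24.

2061-08-24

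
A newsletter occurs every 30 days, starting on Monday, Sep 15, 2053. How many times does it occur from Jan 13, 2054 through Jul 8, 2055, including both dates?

Occurrences land 30·i days after Sep 15, 2053 for i = 0, 1, 2, …
Jan 13, 2054 is 120 days after the start; 120 ÷ 30 = 4 remainder 0. First occurrence in the window: #5 on Jan 13, 2054 (4×30 = 120 days in).
Jul 8, 2055 is 661 days after the start; 661 ÷ 30 = 22 remainder 1. Last occurrence in the window: #23 on Jul 7, 2055.
Occurrences #5 through #23: 19 in total.

19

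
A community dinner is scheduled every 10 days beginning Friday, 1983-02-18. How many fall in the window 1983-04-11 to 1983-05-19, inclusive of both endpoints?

4

Occurrences land 10·i days after 1983-02-18 for i = 0, 1, 2, …
1983-04-11 is 52 days after the start; 52 ÷ 10 = 5 remainder 2; since the remainder is 2, round up to i = 6. First occurrence in the window: #7 on 1983-04-19 (6×10 = 60 days in).
1983-05-19 is 90 days after the start; 90 ÷ 10 = 9 remainder 0. Last occurrence in the window: #10 on 1983-05-19.
Occurrences #7 through #10: 4 in total.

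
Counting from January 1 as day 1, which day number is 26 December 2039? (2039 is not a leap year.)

Days in months before December: 31 + 28 + 31 + 30 + 31 + 30 + 31 + 31 + 30 + 31 + 30 = 334.
Plus 26 days into December → day 360.

360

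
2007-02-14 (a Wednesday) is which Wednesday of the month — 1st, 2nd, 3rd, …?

2nd

Day 14 falls in week ⌈14/7⌉ of the month.
Days 1–7 hold the 1st Wednesday, 8–14 the 2nd, 15–21 the 3rd, 22–28 the 4th, 29–31 the 5th.
14 is in the range for the 2nd.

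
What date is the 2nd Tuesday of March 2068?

The first Tuesday of March 2068 is March 6.
The 2nd Tuesday is 1 weeks later: 6 + 7 = 13.

2068-03-13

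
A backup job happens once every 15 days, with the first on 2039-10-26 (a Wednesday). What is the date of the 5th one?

The 5th occurrence is 4 intervals after the first: 4 × 15 = 60 days after 2039-10-26.
October has 31 days — 5 days to the end of October leaves 55.
November has 30 days (25 left).
25 days into December → 2039-12-25.

2039-12-25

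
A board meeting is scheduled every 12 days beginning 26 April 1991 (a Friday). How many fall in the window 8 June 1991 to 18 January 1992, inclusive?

Occurrences land 12·i days after 26 April 1991 for i = 0, 1, 2, …
8 June 1991 is 43 days after the start; 43 ÷ 12 = 3 remainder 7; since the remainder is 7, round up to i = 4. First occurrence in the window: #5 on 13 June 1991 (4×12 = 48 days in).
18 January 1992 is 267 days after the start; 267 ÷ 12 = 22 remainder 3. Last occurrence in the window: #23 on 15 January 1992.
Occurrences #5 through #23: 19 in total.

19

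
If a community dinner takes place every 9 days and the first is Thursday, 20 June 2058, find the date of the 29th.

27 February 2059

The 29th occurrence is 28 intervals after the first: 28 × 9 = 252 days after 20 June 2058.
June has 30 days — 10 days to the end of June leaves 242.
July has 31 days (211 left).
August has 31 days (180 left).
September has 30 days (150 left).
October has 31 days (119 left).
November has 30 days (89 left).
December has 31 days (58 left).
January has 31 days (27 left).
27 days into February → 27 February 2059.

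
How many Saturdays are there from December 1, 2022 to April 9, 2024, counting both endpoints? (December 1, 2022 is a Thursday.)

71

December 1, 2022 is a Thursday; the first Saturday on or after it is December 3, 2022 (2 days later).
From December 3, 2022 to April 9, 2024: 28 + 365 + 100 = 493 days (rest of 2022, 2023, to April 9, 2024 in 2024).
493 ÷ 7 = 70 full weeks with remainder 3, so 70 more Saturdays after the first → 71.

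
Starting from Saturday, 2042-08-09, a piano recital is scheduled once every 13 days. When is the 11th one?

The 11th occurrence is 10 intervals after the first: 10 × 13 = 130 days after 2042-08-09.
August has 31 days — 22 days to the end of August leaves 108.
September has 30 days (78 left).
October has 31 days (47 left).
November has 30 days (17 left).
17 days into December → 2042-12-17.

2042-12-17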